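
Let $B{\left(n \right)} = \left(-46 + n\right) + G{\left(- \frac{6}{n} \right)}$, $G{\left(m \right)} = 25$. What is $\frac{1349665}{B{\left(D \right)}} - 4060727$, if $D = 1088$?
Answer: $- \frac{4331446044}{1067} \approx -4.0595 \cdot 10^{6}$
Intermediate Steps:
$B{\left(n \right)} = -21 + n$ ($B{\left(n \right)} = \left(-46 + n\right) + 25 = -21 + n$)
$\frac{1349665}{B{\left(D \right)}} - 4060727 = \frac{1349665}{-21 + 1088} - 4060727 = \frac{1349665}{1067} - 4060727 = - \frac{4331446044}{1067}$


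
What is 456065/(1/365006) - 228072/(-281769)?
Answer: 15635029453208994/93923 ≈ 1.6647e+11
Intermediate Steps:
456065/(1/365006) - 228072/(-281769) = 456065/(1/365006) - 228072*(-1/281769) = 456065*365006 + 76024/93923 = 166466461390 + 76024/93923 = 15635029453208994/93923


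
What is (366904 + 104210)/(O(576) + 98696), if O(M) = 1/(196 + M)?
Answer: 17319048/3628253 ≈ 4.7734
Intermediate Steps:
(366904 + 104210)/(O(576) + 98696) = (366904 + 104210)/(1/(196 + 576) + 98696) = 471114/(1/772 + 98696) = 471114/(76193313/772) = 471114*(772/76193313) = 17319048/3628253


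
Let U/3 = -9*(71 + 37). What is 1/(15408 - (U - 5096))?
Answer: 1/23420 ≈ 4.2699e-5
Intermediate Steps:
U = -2916 (U = 3*(-9*(71 + 37)) = 3*(-9*108) = 3*(-972) = -2916)
1/(15408 - (U - 5096)) = 1/(15408 - (-2916 - 5096)) = 1/(15408 - 1*(-8012)) = 1/(15408 + 8012) = 1/23420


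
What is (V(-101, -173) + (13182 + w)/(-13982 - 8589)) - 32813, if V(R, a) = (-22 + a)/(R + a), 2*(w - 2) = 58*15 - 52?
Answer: -202929812239/6184454 ≈ -32813.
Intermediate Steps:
w = 411 (w = 2 + (58*15 - 52)/2 = 2 + (870 - 52)/2 = 2 + (½)*818 = 2 + 409 = 411)
V(R, a) = (-22 + a)/(R + a)
(V(-101, -173) + (13182 + w)/(-13982 - 8589)) - 32813 = ((-22 - 173)/(-101 - 173) + (13182 + 411)/(-13982 - 8589)) - 32813 = (-195/(-274) + 13593/(-22571)) - 32813 = (-1/274*(-195) + 13593*(-1/22571)) - 32813 = (195/274 - 13593/22571) - 32813 = 676863/6184454 - 32813 = -202929812239/6184454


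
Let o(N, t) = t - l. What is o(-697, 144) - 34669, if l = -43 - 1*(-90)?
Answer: -34572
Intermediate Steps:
l = 47 (l = -43 + 90 = 47)
o(N, t) = -47 + t (o(N, t) = t - 1*47 = t - 47 = -47 + t)
o(-697, 144) - 34669 = (-47 + 144) - 34669 = 97 - 34669 = -34572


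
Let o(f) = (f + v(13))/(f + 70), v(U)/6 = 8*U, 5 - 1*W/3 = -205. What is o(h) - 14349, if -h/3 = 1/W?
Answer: -210784912/14699 ≈ -14340.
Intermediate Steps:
W = 630 (W = 15 - 3*(-205) = 15 + 615 = 630)
h = -1/210 (h = -3/630 = -3*1/630 = -1/210 ≈ -0.0047619)
v(U) = 48*U (v(U) = 6*(8*U) = 48*U)
o(f) = (624 + f)/(70 + f) (o(f) = (f + 48*13)/(f + 70) = (f + 624)/(70 + f) = (624 + f)/(70 + f))
o(h) - 14349 = (624 - 1/210)/(70 - 1/210) - 14349 = (131039/210)/(14699/210) - 14349 = (210/14699)*(131039/210) - 14349 = 131039/14699 - 14349 = -210784912/14699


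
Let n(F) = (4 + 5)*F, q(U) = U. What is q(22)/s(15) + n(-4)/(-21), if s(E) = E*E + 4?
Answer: 2902/1603 ≈ 1.8104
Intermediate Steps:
s(E) = 4 + E² (s(E) = E² + 4 = 4 + E²)
n(F) = 9*F
q(22)/s(15) + n(-4)/(-21) = 22/(4 + 15²) + (9*(-4))/(-21) = 22/(4 + 225) - 36*(-1/21) = 22/229 + 12/7 = 2902/1603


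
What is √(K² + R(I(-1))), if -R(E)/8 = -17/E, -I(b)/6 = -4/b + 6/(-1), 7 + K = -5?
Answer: √1398/3 ≈ 12.463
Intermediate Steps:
K = -12 (K = -7 - 5 = -12)
I(b) = 36 + 24/b (I(b) = -6*(-4/b + 6/(-1)) = -6*(-4/b + 6*(-1)) = -6*(-4/b - 6) = -6*(-6 - 4/b) = 36 + 24/b)
R(E) = 136/E (R(E) = -(-136)/E = 136/E)
√(K² + R(I(-1))) = √((-12)² + 136/(36 + 24/(-1))) = √(144 + 136/(36 + 24*(-1))) = √(144 + 136/(36 - 24)) = √(144 + 136/12) = √(144 + 136*(1/12)) = √(144 + 34/3) = √(466/3) = √1398/3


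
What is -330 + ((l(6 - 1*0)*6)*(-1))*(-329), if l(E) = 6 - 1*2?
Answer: 7566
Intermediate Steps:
l(E) = 4 (l(E) = 6 - 2 = 4)
-330 + ((l(6 - 1*0)*6)*(-1))*(-329) = -330 + ((4*6)*(-1))*(-329) = -330 + (24*(-1))*(-329) = -330 - 24*(-329) = -330 + 7896 = 7566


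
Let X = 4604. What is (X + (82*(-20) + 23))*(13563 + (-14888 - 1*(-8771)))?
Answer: 22241202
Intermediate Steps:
(X + (82*(-20) + 23))*(13563 + (-14888 - 1*(-8771))) = (4604 + (82*(-20) + 23))*(13563 + (-14888 - 1*(-8771))) = (4604 + (-1640 + 23))*(13563 + (-14888 + 8771)) = (4604 - 1617)*(13563 - 6117) = 2987*7446 = 22241202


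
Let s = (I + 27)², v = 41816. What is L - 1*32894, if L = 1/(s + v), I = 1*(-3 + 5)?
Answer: -1403159357/42657 ≈ -32894.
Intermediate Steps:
I = 2 (I = 1*2 = 2)
s = 841 (s = (2 + 27)² = 29² = 841)
L = 1/42657 (L = 1/(841 + 41816) = 1/42657 ≈ 2.3443e-5)
L - 1*32894 = 1/42657 - 1*32894 = 1/42657 - 32894 = -1403159357/42657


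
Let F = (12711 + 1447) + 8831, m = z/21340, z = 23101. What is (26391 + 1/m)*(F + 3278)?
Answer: 16014460120877/23101 ≈ 6.9324e+8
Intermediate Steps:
m = 23101/21340 ≈ 1.0825
F = 22989 (F = 14158 + 8831 = 22989)
(26391 + 1/m)*(F + 3278) = (26391 + 1/(23101/21340))*(22989 + 3278) = (26391 + 21340/23101)*26267 = (609679831/23101)*26267 = 16014460120877/23101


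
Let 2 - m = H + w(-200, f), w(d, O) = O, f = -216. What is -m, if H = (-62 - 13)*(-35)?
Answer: 2407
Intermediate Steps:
H = 2625 (H = -75*(-35) = 2625)
m = -2407 (m = 2 - (2625 - 216) = 2 - 1*2409 = 2 - 2409 = -2407)
-m = -1*(-2407) = 2407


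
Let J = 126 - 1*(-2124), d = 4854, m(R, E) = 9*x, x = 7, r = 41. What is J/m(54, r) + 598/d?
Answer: 608843/16989 ≈ 35.837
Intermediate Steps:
m(R, E) = 63 (m(R, E) = 9*7 = 63)
J = 2250 (J = 126 + 2124 = 2250)
J/m(54, r) + 598/d = 2250/63 + 598/4854 = 2250*(1/63) + 598*(1/4854) = 250/7 + 299/2427 = 608843/16989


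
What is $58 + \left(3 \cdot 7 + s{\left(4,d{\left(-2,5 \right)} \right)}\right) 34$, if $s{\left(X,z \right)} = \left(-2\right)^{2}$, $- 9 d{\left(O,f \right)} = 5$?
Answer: $908$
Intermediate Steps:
$d{\left(O,f \right)} = - \frac{5}{9}$ ($d{\left(O,f \right)} = \left(- \frac{1}{9}\right) 5 = - \frac{5}{9}$)
$s{\left(X,z \right)} = 4$
$58 + \left(3 \cdot 7 + s{\left(4,d{\left(-2,5 \right)} \right)}\right) 34 = 58 + \left(3 \cdot 7 + 4\right) 34 = 58 + \left(21 + 4\right) 34 = 58 + 25 \cdot 34 = 58 + 850 = 908$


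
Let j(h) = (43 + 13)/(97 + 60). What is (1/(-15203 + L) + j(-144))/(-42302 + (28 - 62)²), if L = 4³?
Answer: -847627/97796759158 ≈ -8.6672e-6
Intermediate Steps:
L = 64
j(h) = 56/157
(1/(-15203 + L) + j(-144))/(-42302 + (28 - 62)²) = (1/(-15203 + 64) + 56/157)/(-42302 + (28 - 62)²) = (1/(-15139) + 56/157)/(-42302 + (-34)²) = (-1/15139 + 56/157)/(-42302 + 1156) = (847627/2376823)/(-41146) = (847627/2376823)*(-1/41146) = -847627/97796759158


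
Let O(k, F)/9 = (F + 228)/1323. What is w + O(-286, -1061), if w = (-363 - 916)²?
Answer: 4907506/3 ≈ 1.6358e+6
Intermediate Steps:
w = 1635841 (w = (-1279)² = 1635841)
O(k, F) = 76/49 + F/147 (O(k, F) = 9*((F + 228)/1323) = 9*((228 + F)*(1/1323)) = 9*(76/441 + F/1323) = 76/49 + F/147)
w + O(-286, -1061) = 1635841 + (76/49 + (1/147)*(-1061)) = 1635841 + (76/49 - 1061/147) = 1635841 - 17/3 = 4907506/3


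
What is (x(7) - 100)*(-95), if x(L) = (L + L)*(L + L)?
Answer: -9120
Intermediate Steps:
x(L) = 4*L² (x(L) = (2*L)*(2*L) = 4*L²)
(x(7) - 100)*(-95) = (4*7² - 100)*(-95) = (4*49 - 100)*(-95) = (196 - 100)*(-95) = 96*(-95) = -9120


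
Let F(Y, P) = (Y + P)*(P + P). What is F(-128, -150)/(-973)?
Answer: -600/7 ≈ -85.714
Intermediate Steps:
F(Y, P) = 2*P*(P + Y) (F(Y, P) = (P + Y)*(2*P) = 2*P*(P + Y))
F(-128, -150)/(-973) = (2*(-150)*(-150 - 128))/(-973) = (2*(-150)*(-278))*(-1/973) = 83400*(-1/973) = -600/7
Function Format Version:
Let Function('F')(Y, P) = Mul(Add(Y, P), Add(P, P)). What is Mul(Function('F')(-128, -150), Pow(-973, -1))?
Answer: Rational(-600, 7) ≈ -85.714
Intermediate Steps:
Function('F')(Y, P) = Mul(2, P, Add(P, Y)) (Function('F')(Y, P) = Mul(Add(P, Y), Mul(2, P)) = Mul(2, P, Add(P, Y)))
Mul(Function('F')(-128, -150), Pow(-973, -1)) = Mul(Mul(2, -150, Add(-150, -128)), Pow(-973, -1)) = Mul(Mul(2, -150, -278), Rational(-1, 973)) = Mul(83400, Rational(-1, 973)) = Rational(-600, 7)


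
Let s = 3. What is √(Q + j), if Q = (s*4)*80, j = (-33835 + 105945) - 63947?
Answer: √9123 ≈ 95.514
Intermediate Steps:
j = 8163 (j = 72110 - 63947 = 8163)
Q = 960 (Q = (3*4)*80 = 12*80 = 960)
√(Q + j) = √(960 + 8163) = √9123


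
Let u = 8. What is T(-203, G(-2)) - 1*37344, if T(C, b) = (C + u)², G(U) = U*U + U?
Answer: 681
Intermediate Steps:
G(U) = U + U² (G(U) = U² + U = U + U²)
T(C, b) = (8 + C)² (T(C, b) = (C + 8)² = (8 + C)²)
T(-203, G(-2)) - 1*37344 = (8 - 203)² - 1*37344 = (-195)² - 37344 = 38025 - 37344 = 681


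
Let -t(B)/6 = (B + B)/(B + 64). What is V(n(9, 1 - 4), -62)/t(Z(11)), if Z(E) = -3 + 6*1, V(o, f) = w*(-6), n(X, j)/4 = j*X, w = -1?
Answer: -67/6 ≈ -11.167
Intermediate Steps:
n(X, j) = 4*X*j (n(X, j) = 4*(j*X) = 4*(X*j) = 4*X*j)
V(o, f) = 6 (V(o, f) = -1*(-6) = 6)
Z(E) = 3 (Z(E) = -3 + 6 = 3)
t(B) = -12*B/(64 + B) (t(B) = -6*(B + B)/(B + 64) = -6*2*B/(64 + B) = -12*B/(64 + B))
V(n(9, 1 - 4), -62)/t(Z(11)) = 6/((-12*3/(64 + 3))) = 6/((-12*3/67)) = 6/((-12*3*1/67)) = 6/(-36/67) = 6*(-67/36) = -67/6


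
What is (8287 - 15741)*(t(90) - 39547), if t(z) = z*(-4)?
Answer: 297466778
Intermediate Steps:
t(z) = -4*z
(8287 - 15741)*(t(90) - 39547) = (8287 - 15741)*(-4*90 - 39547) = -7454*(-360 - 39547) = -7454*(-39907) = 297466778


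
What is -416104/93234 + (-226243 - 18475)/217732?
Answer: -28353798535/5075006322 ≈ -5.5869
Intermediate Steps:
-416104/93234 + (-226243 - 18475)/217732 = -416104*1/93234 - 244718*1/217732 = -208052/46617 - 122359/108866 = -28353798535/5075006322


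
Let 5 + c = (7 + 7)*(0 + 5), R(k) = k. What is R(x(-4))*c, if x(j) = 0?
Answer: 0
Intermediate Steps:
c = 65 (c = -5 + (7 + 7)*(0 + 5) = -5 + 14*5 = -5 + 70 = 65)
R(x(-4))*c = 0*65 = 0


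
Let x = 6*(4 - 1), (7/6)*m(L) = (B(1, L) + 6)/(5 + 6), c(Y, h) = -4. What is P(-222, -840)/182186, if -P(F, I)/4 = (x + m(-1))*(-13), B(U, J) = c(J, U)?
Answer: 36348/7014161 ≈ 0.0051821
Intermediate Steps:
B(U, J) = -4
m(L) = 12/77 (m(L) = 6*((-4 + 6)/(5 + 6))/7 = 6*(2/11)/7 = 6*(2*(1/11))/7 = (6/7)*(2/11) = 12/77)
x = 18 (x = 6*3 = 18)
P(F, I) = 72696/77 (P(F, I) = -4*(18 + 12/77)*(-13) = -5592*(-13)/77 = -4*(-18174/77) = 72696/77)
P(-222, -840)/182186 = (72696/77)/182186 = (72696/77)*(1/182186) = 36348/7014161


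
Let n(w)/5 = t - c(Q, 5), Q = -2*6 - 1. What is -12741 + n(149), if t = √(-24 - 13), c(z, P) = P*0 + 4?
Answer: -12761 + 5*I*√37 ≈ -12761.0 + 30.414*I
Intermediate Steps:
Q = -13 (Q = -12 - 1 = -13)
c(z, P) = 4 (c(z, P) = 0 + 4 = 4)
t = I*√37 (t = √(-37) = I*√37 ≈ 6.0828*I)
n(w) = -20 + 5*I*√37 (n(w) = 5*(I*√37 - 1*4) = 5*(I*√37 - 4) = 5*(-4 + I*√37) = -20 + 5*I*√37)
-12741 + n(149) = -12741 + (-20 + 5*I*√37) = -12761 + 5*I*√37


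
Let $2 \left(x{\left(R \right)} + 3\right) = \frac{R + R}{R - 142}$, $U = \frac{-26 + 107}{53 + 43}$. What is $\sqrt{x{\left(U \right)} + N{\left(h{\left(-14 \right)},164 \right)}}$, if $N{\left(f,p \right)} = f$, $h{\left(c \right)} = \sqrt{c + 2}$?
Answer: $\frac{\sqrt{-61331826 + 40806578 i \sqrt{3}}}{4517} \approx 0.88896 + 1.9484 i$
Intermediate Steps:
$h{\left(c \right)} = \sqrt{2 + c}$
$U = \frac{27}{32}$ ($U = \frac{81}{96} = 81 \cdot \frac{1}{96} = \frac{27}{32} \approx 0.84375$)
$x{\left(R \right)} = -3 + \frac{R}{-142 + R}$ ($x{\left(R \right)} = -3 + \frac{\left(R + R\right) \frac{1}{R - 142}}{2} = -3 + \frac{2 R \frac{1}{-142 + R}}{2} = -3 + \frac{R}{-142 + R}$)
$\sqrt{x{\left(U \right)} + N{\left(h{\left(-14 \right)},164 \right)}} = \sqrt{\frac{2 \left(213 - \frac{27}{32}\right)}{-142 + \frac{27}{32}} + \sqrt{2 - 14}} = \sqrt{\frac{2 \left(213 - \frac{27}{32}\right)}{- \frac{4517}{32}} + \sqrt{-12}} = \sqrt{2 \left(- \frac{32}{4517}\right) \frac{6789}{32} + 2 i \sqrt{3}} = \sqrt{- \frac{13578}{4517} + 2 i \sqrt{3}}$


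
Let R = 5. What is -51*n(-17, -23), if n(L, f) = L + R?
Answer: 612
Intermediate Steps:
n(L, f) = 5 + L (n(L, f) = L + 5 = 5 + L)
-51*n(-17, -23) = -51*(5 - 17) = -51*(-12) = 612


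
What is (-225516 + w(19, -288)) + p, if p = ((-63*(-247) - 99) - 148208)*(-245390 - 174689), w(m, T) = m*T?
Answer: 55763575946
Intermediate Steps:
w(m, T) = T*m
p = 55763806934 (p = ((15561 - 99) - 148208)*(-420079) = (15462 - 148208)*(-420079) = -132746*(-420079) = 55763806934)
(-225516 + w(19, -288)) + p = (-225516 - 288*19) + 55763806934 = (-225516 - 5472) + 55763806934 = -230988 + 55763806934 = 55763575946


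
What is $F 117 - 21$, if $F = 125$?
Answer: $14604$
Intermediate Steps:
$F 117 - 21 = 125 \cdot 117 - 21 = 14625 - 21 = 14604$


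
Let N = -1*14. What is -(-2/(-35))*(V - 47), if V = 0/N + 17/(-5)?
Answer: 72/25 ≈ 2.8800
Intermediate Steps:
N = -14
V = -17/5 (V = 0/(-14) + 17/(-5) = 0*(-1/14) + 17*(-⅕) = 0 - 17/5 = -17/5 ≈ -3.4000)
-(-2/(-35))*(V - 47) = -(-2/(-35))*(-17/5 - 47) = -(-2*(-1/35))*(-252)/5 = -2*(-252)/(35*5) = -1*(-72/25) = 72/25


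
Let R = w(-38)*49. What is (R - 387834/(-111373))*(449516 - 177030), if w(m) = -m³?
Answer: 81596502571225708/111373 ≈ 7.3264e+11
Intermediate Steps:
R = 2688728 (R = -1*(-38)³*49 = -1*(-54872)*49 = 54872*49 = 2688728)
(R - 387834/(-111373))*(449516 - 177030) = (2688728 - 387834/(-111373))*(449516 - 177030) = (2688728 - 387834*(-1/111373))*272486 = (2688728 + 387834/111373)*272486 = (299452091378/111373)*272486 = 81596502571225708/111373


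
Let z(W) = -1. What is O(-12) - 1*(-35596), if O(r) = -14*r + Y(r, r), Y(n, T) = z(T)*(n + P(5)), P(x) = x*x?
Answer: 35751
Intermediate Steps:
P(x) = x**2
Y(n, T) = -25 - n (Y(n, T) = -(n + 5**2) = -(n + 25) = -(25 + n) = -25 - n)
O(r) = -25 - 15*r (O(r) = -14*r + (-25 - r) = -25 - 15*r)
O(-12) - 1*(-35596) = (-25 - 15*(-12)) - 1*(-35596) = (-25 + 180) + 35596 = 155 + 35596 = 35751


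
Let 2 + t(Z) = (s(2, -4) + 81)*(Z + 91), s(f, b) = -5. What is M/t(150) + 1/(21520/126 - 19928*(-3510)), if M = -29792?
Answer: -7231033141661/4445124265920 ≈ -1.6267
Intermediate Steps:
t(Z) = 6914 + 76*Z (t(Z) = -2 + (-5 + 81)*(Z + 91) = -2 + 76*(91 + Z) = -2 + (6916 + 76*Z) = 6914 + 76*Z)
M/t(150) + 1/(21520/126 - 19928*(-3510)) = -29792/(6914 + 76*150) + 1/(21520/126 - 19928*(-3510)) = -29792/(6914 + 11400) - 1/3510/(21520*(1/126) - 19928) = -29792/18314 - 1/3510/(10760/63 - 19928) = -29792*1/18314 - 1/3510/(-1244704/63) = -14896/9157 - 63/1244704*(-1/3510) = -14896/9157 + 7/485434560 = -7231033141661/4445124265920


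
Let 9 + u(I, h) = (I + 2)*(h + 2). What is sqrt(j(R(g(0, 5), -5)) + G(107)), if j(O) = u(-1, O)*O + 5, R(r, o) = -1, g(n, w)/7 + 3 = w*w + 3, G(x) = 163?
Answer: 4*sqrt(11) ≈ 13.266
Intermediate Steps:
u(I, h) = -9 + (2 + I)*(2 + h) (u(I, h) = -9 + (I + 2)*(h + 2) = -9 + (2 + I)*(2 + h))
g(n, w) = 7*w**2 (g(n, w) = -21 + 7*(w*w + 3) = -21 + 7*(w**2 + 3) = -21 + 7*(3 + w**2) = -21 + (21 + 7*w**2) = 7*w**2)
j(O) = 5 + O*(-7 + O) (j(O) = (-5 + 2*(-1) + 2*O - O)*O + 5 = (-5 - 2 + 2*O - O)*O + 5 = (-7 + O)*O + 5 = O*(-7 + O) + 5 = 5 + O*(-7 + O))
sqrt(j(R(g(0, 5), -5)) + G(107)) = sqrt((5 - (-7 - 1)) + 163) = sqrt((5 - 1*(-8)) + 163) = sqrt((5 + 8) + 163) = sqrt(13 + 163) = sqrt(176) = 4*sqrt(11)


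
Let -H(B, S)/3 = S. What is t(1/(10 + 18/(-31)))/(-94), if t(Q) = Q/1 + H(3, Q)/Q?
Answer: 845/27448 ≈ 0.030785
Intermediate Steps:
H(B, S) = -3*S
t(Q) = -3 + Q (t(Q) = Q/1 + (-3*Q)/Q = Q*1 - 3 = Q - 3 = -3 + Q)
t(1/(10 + 18/(-31)))/(-94) = (-3 + 1/(10 + 18/(-31)))/(-94) = (-3 + 1/(10 + 18*(-1/31)))*(-1/94) = (-3 + 1/(10 - 18/31))*(-1/94) = (-3 + 1/(292/31))*(-1/94) = (-3 + 31/292)*(-1/94) = -845/292*(-1/94) = 845/27448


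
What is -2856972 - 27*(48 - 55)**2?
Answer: -2858295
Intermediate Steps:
-2856972 - 27*(48 - 55)**2 = -2856972 - 27*(-7)**2 = -2856972 - 27*49 = -2856972 - 1*1323 = -2856972 - 1323 = -2858295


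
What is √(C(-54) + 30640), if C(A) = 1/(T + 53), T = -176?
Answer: √463552437/123 ≈ 175.04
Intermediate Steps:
C(A) = -1/123 (C(A) = 1/(-176 + 53) = 1/(-123) = -1/123)
√(C(-54) + 30640) = √(-1/123 + 30640) = √(3768719/123) = √463552437/123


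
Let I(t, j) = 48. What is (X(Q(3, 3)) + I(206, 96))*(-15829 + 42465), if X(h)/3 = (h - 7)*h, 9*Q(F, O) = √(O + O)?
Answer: 11560024/9 - 186452*√6/3 ≈ 1.1322e+6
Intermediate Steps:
Q(F, O) = √2*√O/9 (Q(F, O) = √(O + O)/9 = √(2*O)/9 = (√2*√O)/9 = √2*√O/9)
X(h) = 3*h*(-7 + h) (X(h) = 3*((h - 7)*h) = 3*((-7 + h)*h) = 3*(h*(-7 + h)) = 3*h*(-7 + h))
(X(Q(3, 3)) + I(206, 96))*(-15829 + 42465) = (3*(√2*√3/9)*(-7 + √2*√3/9) + 48)*(-15829 + 42465) = (3*(√6/9)*(-7 + √6/9) + 48)*26636 = (√6*(-7 + √6/9)/3 + 48)*26636 = (48 + √6*(-7 + √6/9)/3)*26636 = 1278528 + 26636*√6*(-7 + √6/9)/3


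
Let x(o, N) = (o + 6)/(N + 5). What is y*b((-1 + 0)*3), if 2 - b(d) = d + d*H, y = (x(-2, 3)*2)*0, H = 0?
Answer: 0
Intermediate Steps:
x(o, N) = (6 + o)/(5 + N)
y = 0 (y = (((6 - 2)/(5 + 3))*2)*0 = ((4/8)*2)*0 = (((1/8)*4)*2)*0 = ((1/2)*2)*0 = 1*0 = 0)
b(d) = 2 - d (b(d) = 2 - (d + d*0) = 2 - (d + 0) = 2 - d)
y*b((-1 + 0)*3) = 0*(2 - (-1 + 0)*3) = 0*(2 - (-1)*3) = 0*(2 - 1*(-3)) = 0*(2 + 3) = 0*5 = 0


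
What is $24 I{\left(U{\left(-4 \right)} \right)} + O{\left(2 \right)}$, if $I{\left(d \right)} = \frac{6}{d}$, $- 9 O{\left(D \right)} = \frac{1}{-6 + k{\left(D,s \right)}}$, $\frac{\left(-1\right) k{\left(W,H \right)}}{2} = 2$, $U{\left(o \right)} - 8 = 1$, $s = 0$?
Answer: $\frac{1441}{90} \approx 16.011$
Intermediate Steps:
$U{\left(o \right)} = 9$ ($U{\left(o \right)} = 8 + 1 = 9$)
$k{\left(W,H \right)} = -4$ ($k{\left(W,H \right)} = \left(-2\right) 2 = -4$)
$O{\left(D \right)} = \frac{1}{90}$ ($O{\left(D \right)} = - \frac{1}{9 \left(-6 - 4\right)} = - \frac{1}{9 \left(-10\right)} = \left(- \frac{1}{9}\right) \left(- \frac{1}{10}\right) = \frac{1}{90}$)
$24 I{\left(U{\left(-4 \right)} \right)} + O{\left(2 \right)} = 24 \cdot \frac{6}{9} + \frac{1}{90} = 24 \cdot 6 \cdot \frac{1}{9} + \frac{1}{90} = 24 \cdot \frac{2}{3} + \frac{1}{90} = 16 + \frac{1}{90} = \frac{1441}{90}$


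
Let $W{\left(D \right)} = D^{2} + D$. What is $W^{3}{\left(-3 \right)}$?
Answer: $216$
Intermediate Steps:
$W{\left(D \right)} = D + D^{2}$
$W^{3}{\left(-3 \right)} = \left(- 3 \left(1 - 3\right)\right)^{3} = \left(\left(-3\right) \left(-2\right)\right)^{3} = 6^{3} = 216$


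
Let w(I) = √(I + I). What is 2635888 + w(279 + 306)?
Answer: 2635888 + 3*√130 ≈ 2.6359e+6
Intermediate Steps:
w(I) = √2*√I (w(I) = √(2*I) = √2*√I)
2635888 + w(279 + 306) = 2635888 + √2*√(279 + 306) = 2635888 + √2*√585 = 2635888 + √2*(3*√65) = 2635888 + 3*√130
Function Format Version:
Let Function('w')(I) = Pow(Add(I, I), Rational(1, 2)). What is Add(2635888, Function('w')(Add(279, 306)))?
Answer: Add(2635888, Mul(3, Pow(130, Rational(1, 2)))) ≈ 2.6359e+6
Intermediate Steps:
Function('w')(I) = Mul(Pow(2, Rational(1, 2)), Pow(I, Rational(1, 2))) (Function('w')(I) = Pow(Mul(2, I), Rational(1, 2)) = Mul(Pow(2, Rational(1, 2)), Pow(I, Rational(1, 2))))
Add(2635888, Function('w')(Add(279, 306))) = Add(2635888, Mul(Pow(2, Rational(1, 2)), Pow(Add(279, 306), Rational(1, 2)))) = Add(2635888, Mul(Pow(2, Rational(1, 2)), Pow(585, Rational(1, 2)))) = Add(2635888, Mul(Pow(2, Rational(1, 2)), Mul(3, Pow(65, Rational(1, 2))))) = Add(2635888, Mul(3, Pow(130, Rational(1, 2))))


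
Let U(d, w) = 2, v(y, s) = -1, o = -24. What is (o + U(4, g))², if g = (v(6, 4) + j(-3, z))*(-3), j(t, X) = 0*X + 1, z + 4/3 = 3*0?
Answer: 484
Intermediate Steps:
z = -4/3 (z = -4/3 + 3*0 = -4/3 + 0 = -4/3 ≈ -1.3333)
j(t, X) = 1 (j(t, X) = 0 + 1 = 1)
g = 0 (g = (-1 + 1)*(-3) = 0*(-3) = 0)
(o + U(4, g))² = (-24 + 2)² = (-22)² = 484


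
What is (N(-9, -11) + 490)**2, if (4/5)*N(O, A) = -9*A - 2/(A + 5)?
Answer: 13579225/36 ≈ 3.7720e+5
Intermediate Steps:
N(O, A) = -45*A/4 - 5/(2*(5 + A)) (N(O, A) = 5*(-9*A - 2/(A + 5))/4 = 5*(-9*A - 2/(5 + A))/4 = -45*A/4 - 5/(2*(5 + A)))
(N(-9, -11) + 490)**2 = (5*(-2 - 45*(-11) - 9*(-11)**2)/(4*(5 - 11)) + 490)**2 = ((5/4)*(-2 + 495 - 9*121)/(-6) + 490)**2 = ((5/4)*(-1/6)*(-2 + 495 - 1089) + 490)**2 = ((5/4)*(-1/6)*(-596) + 490)**2 = (745/6 + 490)**2 = (3685/6)**2 = 13579225/36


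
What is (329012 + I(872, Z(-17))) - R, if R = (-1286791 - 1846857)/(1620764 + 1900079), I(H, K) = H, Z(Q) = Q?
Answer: 1161472905860/3520843 ≈ 3.2989e+5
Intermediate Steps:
R = -3133648/3520843 ≈ -0.89003
(329012 + I(872, Z(-17))) - R = (329012 + 872) - 1*(-3133648/3520843) = 329884 + 3133648/3520843 = 1161472905860/3520843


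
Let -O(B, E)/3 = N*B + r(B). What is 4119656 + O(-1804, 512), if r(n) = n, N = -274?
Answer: 2642180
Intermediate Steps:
O(B, E) = 819*B (O(B, E) = -3*(-274*B + B) = -(-819)*B = 819*B)
4119656 + O(-1804, 512) = 4119656 + 819*(-1804) = 4119656 - 1477476 = 2642180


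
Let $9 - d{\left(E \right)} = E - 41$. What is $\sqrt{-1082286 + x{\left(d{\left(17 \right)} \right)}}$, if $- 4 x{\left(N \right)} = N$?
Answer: $\frac{i \sqrt{4329177}}{2} \approx 1040.3 i$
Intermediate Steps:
$d{\left(E \right)} = 50 - E$ ($d{\left(E \right)} = 9 - \left(E - 41\right) = 9 - \left(-41 + E\right) = 50 - E$)
$x{\left(N \right)} = - \frac{N}{4}$
$\sqrt{-1082286 + x{\left(d{\left(17 \right)} \right)}} = \sqrt{-1082286 - \frac{50 - 17}{4}} = \sqrt{-1082286 - \frac{33}{4}} = \sqrt{- \frac{4329177}{4}} = \frac{i \sqrt{4329177}}{2}$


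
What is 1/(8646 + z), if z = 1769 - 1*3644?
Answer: 1/6771 ≈ 0.00014769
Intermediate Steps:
z = -1875 (z = 1769 - 3644 = -1875)
1/(8646 + z) = 1/(8646 - 1875) = 1/6771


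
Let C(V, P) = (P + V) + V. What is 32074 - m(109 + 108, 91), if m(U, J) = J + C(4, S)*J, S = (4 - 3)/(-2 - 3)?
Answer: 156366/5 ≈ 31273.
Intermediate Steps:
S = -⅕ (S = 1/(-5) = 1*(-⅕) = -⅕ ≈ -0.20000)
C(V, P) = P + 2*V
m(U, J) = 44*J/5 (m(U, J) = J + (-⅕ + 2*4)*J = J + (-⅕ + 8)*J = J + 39*J/5 = 44*J/5)
32074 - m(109 + 108, 91) = 32074 - 44*91/5 = 32074 - 1*4004/5 = 32074 - 4004/5 = 156366/5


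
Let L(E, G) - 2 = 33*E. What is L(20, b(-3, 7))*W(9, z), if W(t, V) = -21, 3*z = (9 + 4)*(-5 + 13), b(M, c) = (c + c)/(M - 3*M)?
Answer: -13902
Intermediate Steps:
b(M, c) = -c/M (b(M, c) = (2*c)/((-2*M)) = (2*c)*(-1/(2*M)) = -c/M)
L(E, G) = 2 + 33*E
z = 104/3 (z = ((9 + 4)*(-5 + 13))/3 = (13*8)/3 = (1/3)*104 = 104/3 ≈ 34.667)
L(20, b(-3, 7))*W(9, z) = (2 + 33*20)*(-21) = (2 + 660)*(-21) = 662*(-21) = -13902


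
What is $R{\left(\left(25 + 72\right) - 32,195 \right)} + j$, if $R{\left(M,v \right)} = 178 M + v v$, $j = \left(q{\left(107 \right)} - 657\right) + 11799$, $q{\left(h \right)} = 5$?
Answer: $60742$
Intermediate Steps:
$j = 11147$ ($j = \left(5 - 657\right) + 11799 = -652 + 11799 = 11147$)
$R{\left(M,v \right)} = v^{2} + 178 M$ ($R{\left(M,v \right)} = 178 M + v^{2} = v^{2} + 178 M$)
$R{\left(\left(25 + 72\right) - 32,195 \right)} + j = \left(195^{2} + 178 \left(\left(25 + 72\right) - 32\right)\right) + 11147 = \left(38025 + 178 \left(97 - 32\right)\right) + 11147 = \left(38025 + 178 \cdot 65\right) + 11147 = \left(38025 + 11570\right) + 11147 = 49595 + 11147 = 60742$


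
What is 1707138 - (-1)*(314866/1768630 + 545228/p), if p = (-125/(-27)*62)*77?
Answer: 2906114197460269/1702306375 ≈ 1.7072e+6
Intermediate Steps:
p = 596750/27 (p = (-125*(-1/27)*62)*77 = ((125/27)*62)*77 = (7750/27)*77 = 596750/27 ≈ 22102.)
1707138 - (-1)*(314866/1768630 + 545228/p) = 1707138 - (-1)*(314866/1768630 + 545228/(596750/27)) = 1707138 - (-1)*(314866*(1/1768630) + 545228*(27/596750)) = 1707138 - (-1)*(157433/884315 + 237438/9625) = 1707138 - (-1)*42297055519/1702306375 = 1707138 - 1*(-42297055519/1702306375) = 1707138 + 42297055519/1702306375 = 2906114197460269/1702306375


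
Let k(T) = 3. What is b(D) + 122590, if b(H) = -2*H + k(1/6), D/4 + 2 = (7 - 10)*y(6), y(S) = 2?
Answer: 122657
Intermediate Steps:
D = -32 (D = -8 + 4*((7 - 10)*2) = -8 + 4*(-3*2) = -8 + 4*(-6) = -8 - 24 = -32)
b(H) = 3 - 2*H (b(H) = -2*H + 3 = 3 - 2*H)
b(D) + 122590 = (3 - 2*(-32)) + 122590 = (3 + 64) + 122590 = 67 + 122590 = 122657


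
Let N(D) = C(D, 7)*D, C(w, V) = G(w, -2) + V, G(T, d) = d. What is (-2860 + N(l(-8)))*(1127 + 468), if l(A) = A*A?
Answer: -4051300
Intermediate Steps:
l(A) = A²
C(w, V) = -2 + V
N(D) = 5*D (N(D) = (-2 + 7)*D = 5*D)
(-2860 + N(l(-8)))*(1127 + 468) = (-2860 + 5*(-8)²)*(1127 + 468) = (-2860 + 5*64)*1595 = (-2860 + 320)*1595 = -2540*1595 = -4051300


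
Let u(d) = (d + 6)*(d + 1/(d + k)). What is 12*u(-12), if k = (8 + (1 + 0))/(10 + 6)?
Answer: 53088/61 ≈ 870.29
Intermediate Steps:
k = 9/16 (k = (8 + 1)/16 = 9*(1/16) = 9/16 ≈ 0.56250)
u(d) = (6 + d)*(d + 1/(9/16 + d)) (u(d) = (d + 6)*(d + 1/(d + 9/16)) = (6 + d)*(d + 1/(9/16 + d)))
12*u(-12) = 12*((96 + 16*(-12)³ + 70*(-12) + 105*(-12)²)/(9 + 16*(-12))) = 12*((96 + 16*(-1728) - 840 + 105*144)/(9 - 192)) = 12*((96 - 27648 - 840 + 15120)/(-183)) = 12*(-1/183*(-13272)) = 12*(4424/61) = 53088/61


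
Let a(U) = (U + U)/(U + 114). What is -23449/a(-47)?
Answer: 1571083/94 ≈ 16714.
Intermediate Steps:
a(U) = 2*U/(114 + U) (a(U) = (2*U)/(114 + U) = 2*U/(114 + U))
-23449/a(-47) = -23449/(2*(-47)/(114 - 47)) = -23449/(2*(-47)/67) = -23449/(2*(-47)*(1/67)) = -23449/(-94/67) = -23449*(-67/94) = 1571083/94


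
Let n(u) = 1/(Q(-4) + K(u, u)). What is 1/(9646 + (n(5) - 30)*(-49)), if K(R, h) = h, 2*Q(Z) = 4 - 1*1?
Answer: 13/144410 ≈ 9.0021e-5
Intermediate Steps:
Q(Z) = 3/2 (Q(Z) = (4 - 1*1)/2 = (4 - 1)/2 = (½)*3 = 3/2)
n(u) = 1/(3/2 + u)
1/(9646 + (n(5) - 30)*(-49)) = 1/(9646 + (2/(3 + 2*5) - 30)*(-49)) = 1/(9646 + (2/(3 + 10) - 30)*(-49)) = 1/(9646 + (2/13 - 30)*(-49)) = 1/(9646 - 388/13*(-49)) = 1/(9646 + 19012/13) = 1/(144410/13) = 13/144410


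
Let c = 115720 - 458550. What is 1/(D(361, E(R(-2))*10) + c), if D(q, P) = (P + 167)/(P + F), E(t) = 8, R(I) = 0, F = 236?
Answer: -316/108334033 ≈ -2.9169e-6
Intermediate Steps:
c = -342830
D(q, P) = (167 + P)/(236 + P) (D(q, P) = (P + 167)/(P + 236) = (167 + P)/(236 + P))
1/(D(361, E(R(-2))*10) + c) = 1/((167 + 8*10)/(236 + 8*10) - 342830) = 1/((167 + 80)/(236 + 80) - 342830) = 1/(247/316 - 342830) = 1/(-108334033/316) = -316/108334033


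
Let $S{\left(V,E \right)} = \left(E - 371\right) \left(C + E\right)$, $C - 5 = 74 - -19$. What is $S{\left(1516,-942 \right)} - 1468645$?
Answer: $-360473$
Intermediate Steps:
$C = 98$ ($C = 5 + \left(74 - -19\right) = 5 + \left(74 + 19\right) = 5 + 93 = 98$)
$S{\left(V,E \right)} = \left(-371 + E\right) \left(98 + E\right)$ ($S{\left(V,E \right)} = \left(E - 371\right) \left(98 + E\right) = \left(-371 + E\right) \left(98 + E\right)$)
$S{\left(1516,-942 \right)} - 1468645 = \left(-36358 + \left(-942\right)^{2} - -257166\right) - 1468645 = \left(-36358 + 887364 + 257166\right) - 1468645 = 1108172 - 1468645 = -360473$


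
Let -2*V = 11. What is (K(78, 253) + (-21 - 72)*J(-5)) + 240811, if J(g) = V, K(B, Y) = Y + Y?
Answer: 483657/2 ≈ 2.4183e+5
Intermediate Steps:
V = -11/2 (V = -½*11 = -11/2 ≈ -5.5000)
K(B, Y) = 2*Y
J(g) = -11/2
(K(78, 253) + (-21 - 72)*J(-5)) + 240811 = (2*253 + (-21 - 72)*(-11/2)) + 240811 = (506 - 93*(-11/2)) + 240811 = (506 + 1023/2) + 240811 = 2035/2 + 240811 = 483657/2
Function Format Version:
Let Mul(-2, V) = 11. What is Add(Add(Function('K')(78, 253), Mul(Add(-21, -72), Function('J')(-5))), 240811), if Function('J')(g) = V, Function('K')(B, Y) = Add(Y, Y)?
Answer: Rational(483657, 2) ≈ 2.4183e+5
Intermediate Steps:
V = Rational(-11, 2) (V = Mul(Rational(-1, 2), 11) = Rational(-11, 2) ≈ -5.5000)
Function('K')(B, Y) = Mul(2, Y)
Function('J')(g) = Rational(-11, 2)
Add(Add(Function('K')(78, 253), Mul(Add(-21, -72), Function('J')(-5))), 240811) = Add(Add(Mul(2, 253), Mul(Add(-21, -72), Rational(-11, 2))), 240811) = Add(Add(506, Mul(-93, Rational(-11, 2))), 240811) = Add(Add(506, Rational(1023, 2)), 240811) = Add(Rational(2035, 2), 240811) = Rational(483657, 2)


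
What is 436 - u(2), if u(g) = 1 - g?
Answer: 437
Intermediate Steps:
436 - u(2) = 436 - (1 - 1*2) = 436 - (1 - 2) = 436 - 1*(-1) = 436 + 1 = 437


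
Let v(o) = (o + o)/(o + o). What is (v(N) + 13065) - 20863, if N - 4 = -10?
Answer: -7797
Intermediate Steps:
N = -6 (N = 4 - 10 = -6)
v(o) = 1 (v(o) = (2*o)/((2*o)) = (2*o)*(1/(2*o)) = 1)
(v(N) + 13065) - 20863 = (1 + 13065) - 20863 = 13066 - 20863 = -7797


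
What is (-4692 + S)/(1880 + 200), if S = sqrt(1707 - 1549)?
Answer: -1173/520 + sqrt(158)/2080 ≈ -2.2497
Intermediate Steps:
S = sqrt(158) ≈ 12.570
(-4692 + S)/(1880 + 200) = (-4692 + sqrt(158))/(1880 + 200) = (-4692 + sqrt(158))/2080 = (-4692 + sqrt(158))*(1/2080) = -1173/520 + sqrt(158)/2080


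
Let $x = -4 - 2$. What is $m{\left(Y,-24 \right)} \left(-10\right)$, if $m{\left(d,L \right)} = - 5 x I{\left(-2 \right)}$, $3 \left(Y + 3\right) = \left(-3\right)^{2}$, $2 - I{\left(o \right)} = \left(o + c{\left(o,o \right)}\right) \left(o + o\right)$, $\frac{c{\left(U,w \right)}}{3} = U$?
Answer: $9000$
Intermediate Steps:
$c{\left(U,w \right)} = 3 U$
$I{\left(o \right)} = 2 - 8 o^{2}$ ($I{\left(o \right)} = 2 - \left(o + 3 o\right) \left(o + o\right) = 2 - 4 o 2 o = 2 - 8 o^{2}$)
$Y = 0$ ($Y = -3 + \frac{\left(-3\right)^{2}}{3} = -3 + \frac{1}{3} \cdot 9 = -3 + 3 = 0$)
$x = -6$
$m{\left(d,L \right)} = -900$ ($m{\left(d,L \right)} = \left(-5\right) \left(-6\right) \left(2 - 8 \left(-2\right)^{2}\right) = 30 \left(2 - 32\right) = 30 \left(-30\right) = -900$)
$m{\left(Y,-24 \right)} \left(-10\right) = \left(-900\right) \left(-10\right) = 9000$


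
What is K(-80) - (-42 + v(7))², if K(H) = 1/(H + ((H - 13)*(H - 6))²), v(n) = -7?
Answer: -153586985523/63967924 ≈ -2401.0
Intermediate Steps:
K(H) = 1/(H + (-13 + H)²*(-6 + H)²) (K(H) = 1/(H + ((-13 + H)*(-6 + H))²) = 1/(H + (-13 + H)²*(-6 + H)²))
K(-80) - (-42 + v(7))² = 1/(-80 + (-13 - 80)²*(-6 - 80)²) - (-42 - 7)² = 1/(-80 + (-93)²*(-86)²) - 1*(-49)² = 1/(-80 + 8649*7396) - 1*2401 = 1/(-80 + 63968004) - 2401 = 1/63967924 - 2401 = -153586985523/63967924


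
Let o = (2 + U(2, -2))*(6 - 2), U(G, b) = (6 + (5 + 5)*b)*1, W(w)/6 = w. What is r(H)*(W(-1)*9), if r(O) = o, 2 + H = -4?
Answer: 2592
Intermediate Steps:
W(w) = 6*w
U(G, b) = 6 + 10*b (U(G, b) = (6 + 10*b)*1 = 6 + 10*b)
H = -6 (H = -2 - 4 = -6)
o = -48 (o = (2 + (6 + 10*(-2)))*(6 - 2) = (2 + (6 - 20))*4 = (2 - 14)*4 = -12*4 = -48)
r(O) = -48
r(H)*(W(-1)*9) = -48*6*(-1)*9 = -(-288)*9 = -48*(-54) = 2592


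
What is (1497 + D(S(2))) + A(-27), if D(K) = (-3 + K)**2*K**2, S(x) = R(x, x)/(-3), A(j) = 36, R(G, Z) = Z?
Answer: 124657/81 ≈ 1539.0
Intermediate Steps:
S(x) = -x/3 (S(x) = x/(-3) = x*(-1/3) = -x/3)
D(K) = K**2*(-3 + K)**2
(1497 + D(S(2))) + A(-27) = (1497 + (-1/3*2)**2*(-3 - 1/3*2)**2) + 36 = (1497 + (-2/3)**2*(-3 - 2/3)**2) + 36 = (1497 + 4*(-11/3)**2/9) + 36 = (1497 + (4/9)*(121/9)) + 36 = (1497 + 484/81) + 36 = 121741/81 + 36 = 124657/81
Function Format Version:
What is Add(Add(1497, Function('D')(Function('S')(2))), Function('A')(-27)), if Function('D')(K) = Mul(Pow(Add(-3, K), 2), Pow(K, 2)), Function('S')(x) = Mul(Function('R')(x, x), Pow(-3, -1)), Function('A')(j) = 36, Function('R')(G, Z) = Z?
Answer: Rational(124657, 81) ≈ 1539.0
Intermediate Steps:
Function('S')(x) = Mul(Rational(-1, 3), x) (Function('S')(x) = Mul(x, Pow(-3, -1)) = Mul(x, Rational(-1, 3)) = Mul(Rational(-1, 3), x))
Function('D')(K) = Mul(Pow(K, 2), Pow(Add(-3, K), 2))
Add(Add(1497, Function('D')(Function('S')(2))), Function('A')(-27)) = Add(Add(1497, Mul(Pow(Mul(Rational(-1, 3), 2), 2), Pow(Add(-3, Mul(Rational(-1, 3), 2)), 2))), 36) = Add(Add(1497, Mul(Pow(Rational(-2, 3), 2), Pow(Add(-3, Rational(-2, 3)), 2))), 36) = Add(Add(1497, Mul(Rational(4, 9), Pow(Rational(-11, 3), 2))), 36) = Add(Add(1497, Mul(Rational(4, 9), Rational(121, 9))), 36) = Add(Add(1497, Rational(484, 81)), 36) = Add(Rational(121741, 81), 36) = Rational(124657, 81)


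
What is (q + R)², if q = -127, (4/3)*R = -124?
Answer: 48400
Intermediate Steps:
R = -93 (R = (¾)*(-124) = -93)
(q + R)² = (-127 - 93)² = (-220)² = 48400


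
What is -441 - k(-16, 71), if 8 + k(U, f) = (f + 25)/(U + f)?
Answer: -23911/55 ≈ -434.75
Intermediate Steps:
k(U, f) = -8 + (25 + f)/(U + f) (k(U, f) = -8 + (f + 25)/(U + f) = -8 + (25 + f)/(U + f))
-441 - k(-16, 71) = -441 - (25 - 8*(-16) - 7*71)/(-16 + 71) = -441 - (25 + 128 - 497)/55 = -441 - (-344)/55 = -441 - 1*(-344/55) = -441 + 344/55 = -23911/55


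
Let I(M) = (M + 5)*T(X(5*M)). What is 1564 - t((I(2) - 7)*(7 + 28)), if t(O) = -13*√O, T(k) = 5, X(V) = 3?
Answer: 1564 + 182*√5 ≈ 1971.0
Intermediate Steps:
I(M) = 25 + 5*M (I(M) = (M + 5)*5 = (5 + M)*5 = 25 + 5*M)
1564 - t((I(2) - 7)*(7 + 28)) = 1564 - (-13)*√(((25 + 5*2) - 7)*(7 + 28)) = 1564 - (-13)*√(((25 + 10) - 7)*35) = 1564 - (-13)*√((35 - 7)*35) = 1564 - (-13)*√(28*35) = 1564 - (-13)*√980 = 1564 - (-13)*14*√5 = 1564 - (-182)*√5 = 1564 + 182*√5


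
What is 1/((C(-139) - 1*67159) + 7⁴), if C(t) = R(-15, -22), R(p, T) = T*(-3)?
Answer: -1/64692 ≈ -1.5458e-5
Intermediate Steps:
R(p, T) = -3*T
C(t) = 66 (C(t) = -3*(-22) = 66)
1/((C(-139) - 1*67159) + 7⁴) = 1/((66 - 1*67159) + 7⁴) = 1/((66 - 67159) + 2401) = 1/(-67093 + 2401) = 1/(-64692) = -1/64692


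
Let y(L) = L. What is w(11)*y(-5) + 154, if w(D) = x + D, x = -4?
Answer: 119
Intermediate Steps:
w(D) = -4 + D
w(11)*y(-5) + 154 = (-4 + 11)*(-5) + 154 = 7*(-5) + 154 = -35 + 154 = 119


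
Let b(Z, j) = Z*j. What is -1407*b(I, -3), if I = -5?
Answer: -21105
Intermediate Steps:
-1407*b(I, -3) = -(-7035)*(-3) = -1407*15 = -21105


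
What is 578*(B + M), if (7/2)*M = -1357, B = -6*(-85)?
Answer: 494768/7 ≈ 70681.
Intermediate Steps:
B = 510
M = -2714/7 (M = (2/7)*(-1357) = -2714/7 ≈ -387.71)
578*(B + M) = 578*(510 - 2714/7) = 578*(856/7) = 494768/7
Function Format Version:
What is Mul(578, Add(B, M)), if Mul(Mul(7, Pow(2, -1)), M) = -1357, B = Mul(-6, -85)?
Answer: Rational(494768, 7) ≈ 70681.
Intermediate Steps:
B = 510
M = Rational(-2714, 7) (M = Mul(Rational(2, 7), -1357) = Rational(-2714, 7) ≈ -387.71)
Mul(578, Add(B, M)) = Mul(578, Add(510, Rational(-2714, 7))) = Mul(578, Rational(856, 7)) = Rational(494768, 7)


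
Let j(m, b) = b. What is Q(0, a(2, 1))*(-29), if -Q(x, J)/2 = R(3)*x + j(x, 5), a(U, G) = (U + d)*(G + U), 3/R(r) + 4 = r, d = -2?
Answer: 290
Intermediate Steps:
R(r) = 3/(-4 + r)
a(U, G) = (-2 + U)*(G + U) (a(U, G) = (U - 2)*(G + U) = (-2 + U)*(G + U))
Q(x, J) = -10 + 6*x (Q(x, J) = -2*((3/(-4 + 3))*x + 5) = -2*((3/(-1))*x + 5) = -2*((3*(-1))*x + 5) = -2*(-3*x + 5) = -2*(5 - 3*x) = -10 + 6*x)
Q(0, a(2, 1))*(-29) = (-10 + 6*0)*(-29) = (-10 + 0)*(-29) = -10*(-29) = 290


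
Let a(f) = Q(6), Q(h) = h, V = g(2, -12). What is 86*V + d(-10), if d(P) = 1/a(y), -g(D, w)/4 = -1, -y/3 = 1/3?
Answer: 2065/6 ≈ 344.17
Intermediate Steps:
y = -1 (y = -3/3 = -3*1/3 = -1)
g(D, w) = 4 (g(D, w) = -4*(-1) = 4)
V = 4
a(f) = 6
d(P) = 1/6
86*V + d(-10) = 86*4 + 1/6 = 344 + 1/6 = 2065/6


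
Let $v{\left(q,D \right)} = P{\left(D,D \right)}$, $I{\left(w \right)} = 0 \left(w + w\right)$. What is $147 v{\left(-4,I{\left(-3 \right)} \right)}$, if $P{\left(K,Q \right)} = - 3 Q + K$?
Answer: $0$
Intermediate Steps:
$I{\left(w \right)} = 0$ ($I{\left(w \right)} = 0 \cdot 2 w = 0$)
$P{\left(K,Q \right)} = K - 3 Q$
$v{\left(q,D \right)} = - 2 D$ ($v{\left(q,D \right)} = D - 3 D = - 2 D$)
$147 v{\left(-4,I{\left(-3 \right)} \right)} = 147 \left(\left(-2\right) 0\right) = 147 \cdot 0 = 0$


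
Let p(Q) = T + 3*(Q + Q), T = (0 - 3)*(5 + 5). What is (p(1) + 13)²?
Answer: 121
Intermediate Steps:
T = -30 (T = -3*10 = -30)
p(Q) = -30 + 6*Q (p(Q) = -30 + 3*(Q + Q) = -30 + 3*(2*Q) = -30 + 6*Q)
(p(1) + 13)² = ((-30 + 6*1) + 13)² = ((-30 + 6) + 13)² = (-24 + 13)² = (-11)² = 121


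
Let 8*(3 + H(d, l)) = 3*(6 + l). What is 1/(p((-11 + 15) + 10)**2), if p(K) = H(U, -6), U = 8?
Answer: 1/9 ≈ 0.11111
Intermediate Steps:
H(d, l) = -3/4 + 3*l/8 (H(d, l) = -3 + (3*(6 + l))/8 = -3 + (18 + 3*l)/8 = -3 + (9/4 + 3*l/8) = -3/4 + 3*l/8)
p(K) = -3 (p(K) = -3/4 + (3/8)*(-6) = -3/4 - 9/4 = -3)
1/(p((-11 + 15) + 10)**2) = 1/((-3)**2) = 1/9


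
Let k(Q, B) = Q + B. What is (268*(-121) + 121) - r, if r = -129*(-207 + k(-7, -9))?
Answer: -61074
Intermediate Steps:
k(Q, B) = B + Q
r = 28767 (r = -129*(-207 + (-9 - 7)) = -129*(-207 - 16) = -129*(-223) = 28767)
(268*(-121) + 121) - r = (268*(-121) + 121) - 1*28767 = (-32428 + 121) - 28767 = -32307 - 28767 = -61074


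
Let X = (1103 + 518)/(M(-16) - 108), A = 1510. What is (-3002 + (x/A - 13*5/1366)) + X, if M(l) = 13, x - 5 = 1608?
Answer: -5913935825/1959527 ≈ -3018.0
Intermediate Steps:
x = 1613 (x = 5 + 1608 = 1613)
X = -1621/95 (X = (1103 + 518)/(13 - 108) = 1621/(-95) = 1621*(-1/95) = -1621/95 ≈ -17.063)
(-3002 + (x/A - 13*5/1366)) + X = (-3002 + (1613/1510 - 13*5/1366)) - 1621/95 = (-3002 + (1613*(1/1510) - 65*1/1366)) - 1621/95 = (-3002 + (1613/1510 - 65/1366)) - 1621/95 = (-3002 + 526302/515665) - 1621/95 = -1547500028/515665 - 1621/95 = -5913935825/1959527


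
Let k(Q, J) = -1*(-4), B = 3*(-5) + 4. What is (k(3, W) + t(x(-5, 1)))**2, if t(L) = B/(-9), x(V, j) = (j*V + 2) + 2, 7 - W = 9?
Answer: 2209/81 ≈ 27.272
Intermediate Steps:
W = -2 (W = 7 - 1*9 = 7 - 9 = -2)
B = -11 (B = -15 + 4 = -11)
k(Q, J) = 4
x(V, j) = 4 + V*j (x(V, j) = (V*j + 2) + 2 = (2 + V*j) + 2 = 4 + V*j)
t(L) = 11/9 (t(L) = -11/(-9) = -11*(-1/9) = 11/9)
(k(3, W) + t(x(-5, 1)))**2 = (4 + 11/9)**2 = (47/9)**2 = 2209/81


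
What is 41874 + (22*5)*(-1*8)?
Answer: 40994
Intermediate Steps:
41874 + (22*5)*(-1*8) = 41874 + 110*(-8) = 41874 - 880 = 40994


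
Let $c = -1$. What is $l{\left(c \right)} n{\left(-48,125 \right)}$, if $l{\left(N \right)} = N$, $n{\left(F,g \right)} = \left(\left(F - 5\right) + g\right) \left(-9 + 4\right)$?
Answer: $360$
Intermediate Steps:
$n{\left(F,g \right)} = 25 - 5 F - 5 g$ ($n{\left(F,g \right)} = \left(\left(-5 + F\right) + g\right) \left(-5\right) = \left(-5 + F + g\right) \left(-5\right) = 25 - 5 F - 5 g$)
$l{\left(c \right)} n{\left(-48,125 \right)} = - (25 - -240 - 625) = - (25 + 240 - 625) = \left(-1\right) \left(-360\right) = 360$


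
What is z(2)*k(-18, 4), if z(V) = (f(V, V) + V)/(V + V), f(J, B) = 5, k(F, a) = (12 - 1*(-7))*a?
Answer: 133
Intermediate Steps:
k(F, a) = 19*a (k(F, a) = (12 + 7)*a = 19*a)
z(V) = (5 + V)/(2*V) (z(V) = (5 + V)/(V + V) = (5 + V)/((2*V)) = (5 + V)*(1/(2*V)) = (5 + V)/(2*V))
z(2)*k(-18, 4) = ((½)*(5 + 2)/2)*(19*4) = ((½)*(½)*7)*76 = (7/4)*76 = 133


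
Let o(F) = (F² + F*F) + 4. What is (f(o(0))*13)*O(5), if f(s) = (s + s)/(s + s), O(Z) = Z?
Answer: 65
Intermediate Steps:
o(F) = 4 + 2*F² (o(F) = (F² + F²) + 4 = 2*F² + 4 = 4 + 2*F²)
f(s) = 1 (f(s) = (2*s)/((2*s)) = (2*s)*(1/(2*s)) = 1)
(f(o(0))*13)*O(5) = (1*13)*5 = 13*5 = 65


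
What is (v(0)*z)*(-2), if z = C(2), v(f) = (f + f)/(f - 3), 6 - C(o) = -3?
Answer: 0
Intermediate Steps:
C(o) = 9 (C(o) = 6 - 1*(-3) = 6 + 3 = 9)
v(f) = 2*f/(-3 + f) (v(f) = (2*f)/(-3 + f) = 2*f/(-3 + f))
z = 9
(v(0)*z)*(-2) = ((2*0/(-3 + 0))*9)*(-2) = ((2*0/(-3))*9)*(-2) = ((2*0*(-⅓))*9)*(-2) = (0*9)*(-2) = 0*(-2) = 0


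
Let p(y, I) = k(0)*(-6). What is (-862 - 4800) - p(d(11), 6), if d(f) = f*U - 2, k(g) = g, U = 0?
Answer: -5662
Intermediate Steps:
d(f) = -2 (d(f) = f*0 - 2 = 0 - 2 = -2)
p(y, I) = 0 (p(y, I) = 0*(-6) = 0)
(-862 - 4800) - p(d(11), 6) = (-862 - 4800) - 1*0 = -5662 + 0 = -5662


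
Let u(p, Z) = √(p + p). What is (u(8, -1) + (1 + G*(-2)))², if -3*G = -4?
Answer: 49/9 ≈ 5.4444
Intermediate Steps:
u(p, Z) = √2*√p (u(p, Z) = √(2*p) = √2*√p)
G = 4/3 (G = -⅓*(-4) = 4/3 ≈ 1.3333)
(u(8, -1) + (1 + G*(-2)))² = (√2*√8 + (1 + (4/3)*(-2)))² = (√2*(2*√2) + (1 - 8/3))² = (4 - 5/3)² = (7/3)² = 49/9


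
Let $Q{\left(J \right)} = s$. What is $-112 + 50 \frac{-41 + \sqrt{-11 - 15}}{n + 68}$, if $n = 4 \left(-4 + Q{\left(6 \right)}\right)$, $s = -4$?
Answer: $- \frac{3041}{18} + \frac{25 i \sqrt{26}}{18} \approx -168.94 + 7.082 i$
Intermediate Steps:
$Q{\left(J \right)} = -4$
$n = -32$ ($n = 4 \left(-4 - 4\right) = 4 \left(-8\right) = -32$)
$-112 + 50 \frac{-41 + \sqrt{-11 - 15}}{n + 68} = -112 + 50 \frac{-41 + \sqrt{-11 - 15}}{-32 + 68} = -112 + 50 \frac{-41 + \sqrt{-26}}{36} = -112 + 50 \left(-41 + i \sqrt{26}\right) \frac{1}{36} = -112 + 50 \left(- \frac{41}{36} + \frac{i \sqrt{26}}{36}\right) = -112 - \left(\frac{1025}{18} - \frac{25 i \sqrt{26}}{18}\right) = - \frac{3041}{18} + \frac{25 i \sqrt{26}}{18}$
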